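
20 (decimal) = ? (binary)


20 (base 10) = 20 (decimal)
20 (decimal) = 10100 (base 2)


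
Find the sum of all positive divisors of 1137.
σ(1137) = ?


Divisors of 1137: 1, 3, 379, 1137
Sum = 1 + 3 + 379 + 1137 = 1520

σ(1137) = 1520


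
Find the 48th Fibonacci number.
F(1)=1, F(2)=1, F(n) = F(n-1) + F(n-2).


Sequence: 1, 1, 2, 3, 5, 8, 13, 21, 34, 55, 89, 144, 233, 377, 610, 987, 1597, 2584, 4181, 6765, 10946, 17711, 28657, 46368, 75025, 121393, 196418, 317811, 514229, 832040, 1346269, 2178309, 3524578, 5702887, 9227465, 14930352, 24157817, 39088169, 63245986, 102334155, 165580141, 267914296, 433494437, 701408733, 1134903170, 1836311903, 2971215073, 4807526976
F(48) = 4807526976


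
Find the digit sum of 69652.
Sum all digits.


6 + 9 + 6 + 5 + 2 = 28


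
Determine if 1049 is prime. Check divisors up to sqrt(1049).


Check divisors up to sqrt(1049) = 32.3883
No divisors found.
1049 is prime.

Yes, 1049 is prime


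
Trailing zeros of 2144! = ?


floor(2144/5) = 428
floor(2144/25) = 85
floor(2144/125) = 17
floor(2144/625) = 3
Total = 533

533 trailing zeros


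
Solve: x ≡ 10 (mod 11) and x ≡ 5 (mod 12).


M = 11*12 = 132
M1 = M/11 = 12, M2 = M/12 = 11
M1^(-1) mod 11 = 1, M2^(-1) mod 12 = 11
x = 10*12*1 + 5*11*11 = 725
725 mod 132 = 65
Check: 65 mod 11 = 10 ✓, 65 mod 12 = 5 ✓

x ≡ 65 (mod 132)


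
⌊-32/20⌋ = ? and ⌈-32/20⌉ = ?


-32/20 = -1.6000
floor = -2
ceil = -1

floor = -2, ceil = -1


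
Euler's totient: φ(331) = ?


331 = 331
Prime factors: 331
φ(331) = 331 × (1-1/331)
= 331 × 330/331 = 330

φ(331) = 330


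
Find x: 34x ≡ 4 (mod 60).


GCD(34, 60) = 2 divides 4
Divide: 17x ≡ 2 (mod 30)
x ≡ 16 (mod 30)


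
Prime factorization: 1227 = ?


1227 / 3 = 409
409 / 409 = 1
1227 = 3 × 409


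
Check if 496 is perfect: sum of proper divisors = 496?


Proper divisors of 496: 1, 2, 4, 8, 16, 31, 62, 124, 248
Sum = 1 + 2 + 4 + 8 + 16 + 31 + 62 + 124 + 248 = 496

Yes, 496 is perfect (496 = 496)


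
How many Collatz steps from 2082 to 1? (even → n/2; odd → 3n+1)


2082 → 1041 → 3124 → 1562 → 781 → 2344 → 1172 → 586 → 293 → 880 → 440 → 220 → 110 → 55 → 166 → 83 → 250 → 125 → 376 → 188 → 94 → 47 → 142 → 71 → 214 → 107 → 322 → 161 → 484 → 242 → 121 → 364 → 182 → 91 → 274 → 137 → 412 → 206 → 103 → 310 → 155 → 466 → 233 → 700 → 350 → 175 → 526 → 263 → 790 → 395 → 1186 → 593 → 1780 → 890 → 445 → 1336 → 668 → 334 → 167 → 502 → 251 → 754 → 377 → 1132 → 566 → 283 → 850 → 425 → 1276 → 638 → 319 → 958 → 479 → 1438 → 719 → 2158 → 1079 → 3238 → 1619 → 4858 → 2429 → 7288 → 3644 → 1822 → 911 → 2734 → 1367 → 4102 → 2051 → 6154 → 3077 → 9232 → 4616 → 2308 → 1154 → 577 → 1732 → 866 → 433 → 1300 → 650 → 325 → 976 → 488 → 244 → 122 → 61 → 184 → 92 → 46 → 23 → 70 → 35 → 106 → 53 → 160 → 80 → 40 → 20 → 10 → 5 → 16 → 8 → 4 → 2 → 1
Total steps = 125

125 steps


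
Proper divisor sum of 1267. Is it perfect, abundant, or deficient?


Proper divisors: 1, 7, 181
Sum = 1 + 7 + 181 = 189
189 < 1267 → deficient

s(1267) = 189 (deficient)


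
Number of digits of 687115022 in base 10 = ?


687115022 has 9 digits in base 10
floor(log10(687115022)) + 1 = floor(8.8370) + 1 = 9

9 digits (base 10)


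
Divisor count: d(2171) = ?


2171 = 13^1 × 167^1
d(2171) = (1+1) × (1+1) = 4

4 divisors


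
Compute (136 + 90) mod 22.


136 + 90 = 226
226 mod 22 = 6


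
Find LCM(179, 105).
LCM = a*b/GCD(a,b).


GCD(179, 105) = 1
LCM = 179*105/1 = 18795/1 = 18795

LCM = 18795


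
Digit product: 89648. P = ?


8 × 9 × 6 × 4 × 8 = 13824


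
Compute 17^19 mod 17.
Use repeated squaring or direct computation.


17^1 mod 17 = 0
17^2 mod 17 = 0
17^3 mod 17 = 0
17^4 mod 17 = 0
17^5 mod 17 = 0
17^6 mod 17 = 0
17^7 mod 17 = 0
17^8 mod 17 = 0
17^9 mod 17 = 0
17^10 mod 17 = 0
17^11 mod 17 = 0
17^12 mod 17 = 0
17^13 mod 17 = 0
17^14 mod 17 = 0
17^15 mod 17 = 0
17^16 mod 17 = 0
17^17 mod 17 = 0
17^18 mod 17 = 0
17^19 mod 17 = 0


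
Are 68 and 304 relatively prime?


Euclidean algorithm:
304 = 4 * 68 + 32
68 = 2 * 32 + 4
32 = 8 * 4 + 0
GCD(68, 304) = 4

No, not coprime (GCD = 4)


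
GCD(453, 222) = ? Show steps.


453 = 2 * 222 + 9
222 = 24 * 9 + 6
9 = 1 * 6 + 3
6 = 2 * 3 + 0
GCD = 3


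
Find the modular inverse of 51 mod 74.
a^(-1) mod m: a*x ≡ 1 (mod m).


Use the extended Euclidean algorithm on (74, 51); each row r = 74*s + 51*t:
r=74, s=1, t=0
r=51, s=0, t=1
q=1: r=23, s=1, t=-1   [74*(1) + 51*(-1) = 23]
q=2: r=5, s=-2, t=3   [74*(-2) + 51*(3) = 5]
q=4: r=3, s=9, t=-13   [74*(9) + 51*(-13) = 3]
q=1: r=2, s=-11, t=16   [74*(-11) + 51*(16) = 2]
q=1: r=1, s=20, t=-29   [74*(20) + 51*(-29) = 1]
q=2: r=0, s=-51, t=74   [74*(-51) + 51*(74) = 0]
GCD = 1 with t = -29, so 51*(-29) ≡ 1 (mod 74)
Inverse = -29 mod 74 = 45
Check: 51 * 45 = 2295 ≡ 1 (mod 74)

51^(-1) ≡ 45 (mod 74)


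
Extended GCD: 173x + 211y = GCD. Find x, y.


Tabular extended Euclidean (each row: r = 173*s + 211*t):
r=173, s=1, t=0
r=211, s=0, t=1
q=0: r=173, s=1, t=0   [173*(1) + 211*(0) = 173]
q=1: r=38, s=-1, t=1   [173*(-1) + 211*(1) = 38]
q=4: r=21, s=5, t=-4   [173*(5) + 211*(-4) = 21]
q=1: r=17, s=-6, t=5   [173*(-6) + 211*(5) = 17]
q=1: r=4, s=11, t=-9   [173*(11) + 211*(-9) = 4]
q=4: r=1, s=-50, t=41   [173*(-50) + 211*(41) = 1]
q=4: r=0, s=211, t=-173   [173*(211) + 211*(-173) = 0]
GCD = 1; from the row with r=1: x=-50, y=41
Check: 173*(-50) + 211*(41) = -8650 + 8651 = 1

GCD = 1, x = -50, y = 41


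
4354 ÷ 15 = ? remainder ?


4354 = 15 * 290 + 4
Check: 4350 + 4 = 4354

q = 290, r = 4


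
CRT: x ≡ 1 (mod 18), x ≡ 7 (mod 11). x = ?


M = 18*11 = 198
M1 = M/18 = 11, M2 = M/11 = 18
M1^(-1) mod 18 = 5, M2^(-1) mod 11 = 8
x = 1*11*5 + 7*18*8 = 1063
1063 mod 198 = 73
Check: 73 mod 18 = 1 ✓, 73 mod 11 = 7 ✓

x ≡ 73 (mod 198)


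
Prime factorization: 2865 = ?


2865 / 3 = 955
955 / 5 = 191
191 / 191 = 1
2865 = 3 × 5 × 191


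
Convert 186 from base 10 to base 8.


186 (base 10) = 186 (decimal)
186 (decimal) = 272 (base 8)


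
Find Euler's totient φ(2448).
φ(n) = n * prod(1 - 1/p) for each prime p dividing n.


2448 = 2^4 × 3^2 × 17
Prime factors: 2, 3, 17
φ(2448) = 2448 × (1-1/2) × (1-1/3) × (1-1/17)
= 2448 × 1/2 × 2/3 × 16/17 = 768

φ(2448) = 768


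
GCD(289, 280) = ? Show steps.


289 = 1 * 280 + 9
280 = 31 * 9 + 1
9 = 9 * 1 + 0
GCD = 1


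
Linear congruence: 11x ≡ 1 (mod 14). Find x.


GCD(11, 14) = 1, unique solution
a^(-1) mod 14 = 9
x = 9 * 1 mod 14 = 9

x ≡ 9 (mod 14)


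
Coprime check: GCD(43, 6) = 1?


Euclidean algorithm:
43 = 7 * 6 + 1
6 = 6 * 1 + 0
GCD(43, 6) = 1

Yes, coprime (GCD = 1)


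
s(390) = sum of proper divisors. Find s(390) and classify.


Proper divisors: 1, 2, 3, 5, 6, 10, 13, 15, 26, 30, 39, 65, 78, 130, 195
Sum = 1 + 2 + 3 + 5 + 6 + 10 + 13 + 15 + 26 + 30 + 39 + 65 + 78 + 130 + 195 = 618
618 > 390 → abundant

s(390) = 618 (abundant)


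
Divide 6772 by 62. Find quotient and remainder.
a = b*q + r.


6772 = 62 * 109 + 14
Check: 6758 + 14 = 6772

q = 109, r = 14


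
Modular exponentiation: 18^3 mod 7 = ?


18^1 mod 7 = 4
18^2 mod 7 = 2
18^3 mod 7 = 1


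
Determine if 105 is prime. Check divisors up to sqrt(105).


105 / 3 = 35 (exact division)
105 is NOT prime.

No, 105 is not prime


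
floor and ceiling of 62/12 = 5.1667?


62/12 = 5.1667
floor = 5
ceil = 6

floor = 5, ceil = 6


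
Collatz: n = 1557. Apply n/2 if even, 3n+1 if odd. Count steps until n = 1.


1557 → 4672 → 2336 → 1168 → 584 → 292 → 146 → 73 → 220 → 110 → 55 → 166 → 83 → 250 → 125 → 376 → 188 → 94 → 47 → 142 → 71 → 214 → 107 → 322 → 161 → 484 → 242 → 121 → 364 → 182 → 91 → 274 → 137 → 412 → 206 → 103 → 310 → 155 → 466 → 233 → 700 → 350 → 175 → 526 → 263 → 790 → 395 → 1186 → 593 → 1780 → 890 → 445 → 1336 → 668 → 334 → 167 → 502 → 251 → 754 → 377 → 1132 → 566 → 283 → 850 → 425 → 1276 → 638 → 319 → 958 → 479 → 1438 → 719 → 2158 → 1079 → 3238 → 1619 → 4858 → 2429 → 7288 → 3644 → 1822 → 911 → 2734 → 1367 → 4102 → 2051 → 6154 → 3077 → 9232 → 4616 → 2308 → 1154 → 577 → 1732 → 866 → 433 → 1300 → 650 → 325 → 976 → 488 → 244 → 122 → 61 → 184 → 92 → 46 → 23 → 70 → 35 → 106 → 53 → 160 → 80 → 40 → 20 → 10 → 5 → 16 → 8 → 4 → 2 → 1
Total steps = 122

122 steps


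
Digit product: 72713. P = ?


7 × 2 × 7 × 1 × 3 = 294


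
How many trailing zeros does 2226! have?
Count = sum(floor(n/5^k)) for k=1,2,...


floor(2226/5) = 445
floor(2226/25) = 89
floor(2226/125) = 17
floor(2226/625) = 3
Total = 554

554 trailing zeros


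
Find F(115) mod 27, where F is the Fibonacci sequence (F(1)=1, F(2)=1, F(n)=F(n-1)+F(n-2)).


F(k) mod 27 for k=1..115:
1, 1, 2, 3, 5, 8, 13, 21, 7, 1, 8, 9, 17, 26, 16, 15, 4, 19, 23, 15, 11, 26, 10, 9, 19, 1, 20, 21, 14, 8, 22, 3, 25, 1, 26, 0, 26, 26, 25, 24, 22, 19, 14, 6, 20, 26, 19, 18, 10, 1, 11, 12, 23, 8, 4, 12, 16, 1, 17, 18, 8, 26, 7, 6, 13, 19, 5, 24, 2, 26, 1, 0, 1, 1, 2, 3, 5, 8, 13, 21, 7, 1, 8, 9, 17, 26, 16, 15, 4, 19, 23, 15, 11, 26, 10, 9, 19, 1, 20, 21, 14, 8, 22, 3, 25, 1, 26, 0, 26, 26, 25, 24, 22, 19, 14
F(115) mod 27 = 14


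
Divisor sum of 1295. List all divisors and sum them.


Divisors of 1295: 1, 5, 7, 35, 37, 185, 259, 1295
Sum = 1 + 5 + 7 + 35 + 37 + 185 + 259 + 1295 = 1824

σ(1295) = 1824


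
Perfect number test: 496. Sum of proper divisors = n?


Proper divisors of 496: 1, 2, 4, 8, 16, 31, 62, 124, 248
Sum = 1 + 2 + 4 + 8 + 16 + 31 + 62 + 124 + 248 = 496

Yes, 496 is perfect (496 = 496)


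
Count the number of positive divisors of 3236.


3236 = 2^2 × 809^1
d(3236) = (2+1) × (1+1) = 6

6 divisors


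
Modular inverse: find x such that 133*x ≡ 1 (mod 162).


Use the extended Euclidean algorithm on (162, 133); each row r = 162*s + 133*t:
r=162, s=1, t=0
r=133, s=0, t=1
q=1: r=29, s=1, t=-1   [162*(1) + 133*(-1) = 29]
q=4: r=17, s=-4, t=5   [162*(-4) + 133*(5) = 17]
q=1: r=12, s=5, t=-6   [162*(5) + 133*(-6) = 12]
q=1: r=5, s=-9, t=11   [162*(-9) + 133*(11) = 5]
q=2: r=2, s=23, t=-28   [162*(23) + 133*(-28) = 2]
q=2: r=1, s=-55, t=67   [162*(-55) + 133*(67) = 1]
q=2: r=0, s=133, t=-162   [162*(133) + 133*(-162) = 0]
GCD = 1 with t = 67, so 133*(67) ≡ 1 (mod 162)
Inverse = 67 mod 162 = 67
Check: 133 * 67 = 8911 ≡ 1 (mod 162)

133^(-1) ≡ 67 (mod 162)


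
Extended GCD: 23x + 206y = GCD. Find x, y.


Tabular extended Euclidean (each row: r = 23*s + 206*t):
r=23, s=1, t=0
r=206, s=0, t=1
q=0: r=23, s=1, t=0   [23*(1) + 206*(0) = 23]
q=8: r=22, s=-8, t=1   [23*(-8) + 206*(1) = 22]
q=1: r=1, s=9, t=-1   [23*(9) + 206*(-1) = 1]
q=22: r=0, s=-206, t=23   [23*(-206) + 206*(23) = 0]
GCD = 1; from the row with r=1: x=9, y=-1
Check: 23*(9) + 206*(-1) = 207 - 206 = 1

GCD = 1, x = 9, y = -1


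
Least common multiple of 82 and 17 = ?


GCD(82, 17) = 1
LCM = 82*17/1 = 1394/1 = 1394

LCM = 1394


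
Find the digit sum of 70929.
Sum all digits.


7 + 0 + 9 + 2 + 9 = 27


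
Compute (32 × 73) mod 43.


32 × 73 = 2336
2336 mod 43 = 14


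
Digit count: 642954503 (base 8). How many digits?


642954503 in base 8 = 4624532407
Number of digits = 10

10 digits (base 8)


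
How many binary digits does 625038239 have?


625038239 in base 2 = 100101010000010101001110011111
Number of digits = 30

30 digits (base 2)


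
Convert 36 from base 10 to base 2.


36 (base 10) = 36 (decimal)
36 (decimal) = 100100 (base 2)


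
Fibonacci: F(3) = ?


Sequence: 1, 1, 2
F(3) = 2


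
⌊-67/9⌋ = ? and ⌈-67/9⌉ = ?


-67/9 = -7.4444
floor = -8
ceil = -7

floor = -8, ceil = -7


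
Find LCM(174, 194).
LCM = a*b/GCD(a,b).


GCD(174, 194) = 2
LCM = 174*194/2 = 33756/2 = 16878

LCM = 16878


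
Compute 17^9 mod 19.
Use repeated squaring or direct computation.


17^1 mod 19 = 17
17^2 mod 19 = 4
17^3 mod 19 = 11
17^4 mod 19 = 16
17^5 mod 19 = 6
17^6 mod 19 = 7
17^7 mod 19 = 5
17^8 mod 19 = 9
17^9 mod 19 = 1


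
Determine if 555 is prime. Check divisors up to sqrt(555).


555 / 3 = 185 (exact division)
555 is NOT prime.

No, 555 is not prime


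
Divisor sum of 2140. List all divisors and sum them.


Divisors of 2140: 1, 2, 4, 5, 10, 20, 107, 214, 428, 535, 1070, 2140
Sum = 1 + 2 + 4 + 5 + 10 + 20 + 107 + 214 + 428 + 535 + 1070 + 2140 = 4536

σ(2140) = 4536


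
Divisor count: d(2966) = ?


2966 = 2^1 × 1483^1
d(2966) = (1+1) × (1+1) = 4

4 divisors


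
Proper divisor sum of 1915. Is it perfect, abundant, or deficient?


Proper divisors: 1, 5, 383
Sum = 1 + 5 + 383 = 389
389 < 1915 → deficient

s(1915) = 389 (deficient)


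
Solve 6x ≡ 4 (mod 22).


GCD(6, 22) = 2 divides 4
Divide: 3x ≡ 2 (mod 11)
x ≡ 8 (mod 11)


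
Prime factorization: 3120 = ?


3120 / 2 = 1560
1560 / 2 = 780
780 / 2 = 390
390 / 2 = 195
195 / 3 = 65
65 / 5 = 13
13 / 13 = 1
3120 = 2^4 × 3 × 5 × 13


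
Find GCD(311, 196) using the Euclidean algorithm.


311 = 1 * 196 + 115
196 = 1 * 115 + 81
115 = 1 * 81 + 34
81 = 2 * 34 + 13
34 = 2 * 13 + 8
13 = 1 * 8 + 5
8 = 1 * 5 + 3
5 = 1 * 3 + 2
3 = 1 * 2 + 1
2 = 2 * 1 + 0
GCD = 1


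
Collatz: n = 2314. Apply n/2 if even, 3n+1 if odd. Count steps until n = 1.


2314 → 1157 → 3472 → 1736 → 868 → 434 → 217 → 652 → 326 → 163 → 490 → 245 → 736 → 368 → 184 → 92 → 46 → 23 → 70 → 35 → 106 → 53 → 160 → 80 → 40 → 20 → 10 → 5 → 16 → 8 → 4 → 2 → 1
Total steps = 32

32 steps


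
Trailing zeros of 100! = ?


floor(100/5) = 20
floor(100/25) = 4
Total = 24

24 trailing zeros


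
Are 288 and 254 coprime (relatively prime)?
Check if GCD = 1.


Euclidean algorithm:
288 = 1 * 254 + 34
254 = 7 * 34 + 16
34 = 2 * 16 + 2
16 = 8 * 2 + 0
GCD(288, 254) = 2

No, not coprime (GCD = 2)


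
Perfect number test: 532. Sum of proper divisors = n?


Proper divisors of 532: 1, 2, 4, 7, 14, 19, 28, 38, 76, 133, 266
Sum = 1 + 2 + 4 + 7 + 14 + 19 + 28 + 38 + 76 + 133 + 266 = 588

No, 532 is not perfect (588 ≠ 532)


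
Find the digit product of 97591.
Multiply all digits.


9 × 7 × 5 × 9 × 1 = 2835


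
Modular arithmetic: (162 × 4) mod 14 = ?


162 × 4 = 648
648 mod 14 = 4


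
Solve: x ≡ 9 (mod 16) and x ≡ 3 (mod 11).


M = 16*11 = 176
M1 = M/16 = 11, M2 = M/11 = 16
M1^(-1) mod 16 = 3, M2^(-1) mod 11 = 9
x = 9*11*3 + 3*16*9 = 729
729 mod 176 = 25
Check: 25 mod 16 = 9 ✓, 25 mod 11 = 3 ✓

x ≡ 25 (mod 176)


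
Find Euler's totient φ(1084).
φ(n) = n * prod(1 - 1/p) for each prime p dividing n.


1084 = 2^2 × 271
Prime factors: 2, 271
φ(1084) = 1084 × (1-1/2) × (1-1/271)
= 1084 × 1/2 × 270/271 = 540

φ(1084) = 540


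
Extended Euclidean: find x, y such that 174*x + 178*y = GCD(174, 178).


Tabular extended Euclidean (each row: r = 174*s + 178*t):
r=174, s=1, t=0
r=178, s=0, t=1
q=0: r=174, s=1, t=0   [174*(1) + 178*(0) = 174]
q=1: r=4, s=-1, t=1   [174*(-1) + 178*(1) = 4]
q=43: r=2, s=44, t=-43   [174*(44) + 178*(-43) = 2]
q=2: r=0, s=-89, t=87   [174*(-89) + 178*(87) = 0]
GCD = 2; from the row with r=2: x=44, y=-43
Check: 174*(44) + 178*(-43) = 7656 - 7654 = 2

GCD = 2, x = 44, y = -43


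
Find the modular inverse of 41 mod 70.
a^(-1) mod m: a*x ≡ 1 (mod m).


Use the extended Euclidean algorithm on (70, 41); each row r = 70*s + 41*t:
r=70, s=1, t=0
r=41, s=0, t=1
q=1: r=29, s=1, t=-1   [70*(1) + 41*(-1) = 29]
q=1: r=12, s=-1, t=2   [70*(-1) + 41*(2) = 12]
q=2: r=5, s=3, t=-5   [70*(3) + 41*(-5) = 5]
q=2: r=2, s=-7, t=12   [70*(-7) + 41*(12) = 2]
q=2: r=1, s=17, t=-29   [70*(17) + 41*(-29) = 1]
q=2: r=0, s=-41, t=70   [70*(-41) + 41*(70) = 0]
GCD = 1 with t = -29, so 41*(-29) ≡ 1 (mod 70)
Inverse = -29 mod 70 = 41
Check: 41 * 41 = 1681 ≡ 1 (mod 70)

41^(-1) ≡ 41 (mod 70)


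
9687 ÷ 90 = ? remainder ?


9687 = 90 * 107 + 57
Check: 9630 + 57 = 9687

q = 107, r = 57


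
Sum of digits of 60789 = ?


6 + 0 + 7 + 8 + 9 = 30


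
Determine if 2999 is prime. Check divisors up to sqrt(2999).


Check divisors up to sqrt(2999) = 54.7631
No divisors found.
2999 is prime.

Yes, 2999 is prime


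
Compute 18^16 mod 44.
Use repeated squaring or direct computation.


18^1 mod 44 = 18
18^2 mod 44 = 16
18^3 mod 44 = 24
18^4 mod 44 = 36
18^5 mod 44 = 32
18^6 mod 44 = 4
18^7 mod 44 = 28
18^8 mod 44 = 20
18^9 mod 44 = 8
18^10 mod 44 = 12
18^11 mod 44 = 40
18^12 mod 44 = 16
18^13 mod 44 = 24
18^14 mod 44 = 36
18^15 mod 44 = 32
18^16 mod 44 = 4


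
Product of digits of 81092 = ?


8 × 1 × 0 × 9 × 2 = 0


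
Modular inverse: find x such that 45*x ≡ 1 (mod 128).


Use the extended Euclidean algorithm on (128, 45); each row r = 128*s + 45*t:
r=128, s=1, t=0
r=45, s=0, t=1
q=2: r=38, s=1, t=-2   [128*(1) + 45*(-2) = 38]
q=1: r=7, s=-1, t=3   [128*(-1) + 45*(3) = 7]
q=5: r=3, s=6, t=-17   [128*(6) + 45*(-17) = 3]
q=2: r=1, s=-13, t=37   [128*(-13) + 45*(37) = 1]
q=3: r=0, s=45, t=-128   [128*(45) + 45*(-128) = 0]
GCD = 1 with t = 37, so 45*(37) ≡ 1 (mod 128)
Inverse = 37 mod 128 = 37
Check: 45 * 37 = 1665 ≡ 1 (mod 128)

45^(-1) ≡ 37 (mod 128)


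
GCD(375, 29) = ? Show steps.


375 = 12 * 29 + 27
29 = 1 * 27 + 2
27 = 13 * 2 + 1
2 = 2 * 1 + 0
GCD = 1


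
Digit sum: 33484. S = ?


3 + 3 + 4 + 8 + 4 = 22


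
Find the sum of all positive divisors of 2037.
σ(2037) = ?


Divisors of 2037: 1, 3, 7, 21, 97, 291, 679, 2037
Sum = 1 + 3 + 7 + 21 + 97 + 291 + 679 + 2037 = 3136

σ(2037) = 3136


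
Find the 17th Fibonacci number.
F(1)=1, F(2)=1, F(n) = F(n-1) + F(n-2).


Sequence: 1, 1, 2, 3, 5, 8, 13, 21, 34, 55, 89, 144, 233, 377, 610, 987, 1597
F(17) = 1597


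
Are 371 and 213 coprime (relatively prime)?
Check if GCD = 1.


Euclidean algorithm:
371 = 1 * 213 + 158
213 = 1 * 158 + 55
158 = 2 * 55 + 48
55 = 1 * 48 + 7
48 = 6 * 7 + 6
7 = 1 * 6 + 1
6 = 6 * 1 + 0
GCD(371, 213) = 1

Yes, coprime (GCD = 1)


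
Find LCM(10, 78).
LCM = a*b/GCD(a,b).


GCD(10, 78) = 2
LCM = 10*78/2 = 780/2 = 390

LCM = 390


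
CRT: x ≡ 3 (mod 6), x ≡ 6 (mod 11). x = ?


M = 6*11 = 66
M1 = M/6 = 11, M2 = M/11 = 6
M1^(-1) mod 6 = 5, M2^(-1) mod 11 = 2
x = 3*11*5 + 6*6*2 = 237
237 mod 66 = 39
Check: 39 mod 6 = 3 ✓, 39 mod 11 = 6 ✓

x ≡ 39 (mod 66)


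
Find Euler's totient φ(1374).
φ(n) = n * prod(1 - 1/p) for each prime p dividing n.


1374 = 2 × 3 × 229
Prime factors: 2, 3, 229
φ(1374) = 1374 × (1-1/2) × (1-1/3) × (1-1/229)
= 1374 × 1/2 × 2/3 × 228/229 = 456

φ(1374) = 456


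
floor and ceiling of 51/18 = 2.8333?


51/18 = 2.8333
floor = 2
ceil = 3

floor = 2, ceil = 3


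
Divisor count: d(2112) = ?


2112 = 2^6 × 3^1 × 11^1
d(2112) = (6+1) × (1+1) × (1+1) = 28

28 divisors


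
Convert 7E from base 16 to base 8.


7E (base 16) = 126 (decimal)
126 (decimal) = 176 (base 8)


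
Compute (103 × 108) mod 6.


103 × 108 = 11124
11124 mod 6 = 0


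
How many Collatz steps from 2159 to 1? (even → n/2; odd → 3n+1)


2159 → 6478 → 3239 → 9718 → 4859 → 14578 → 7289 → 21868 → 10934 → 5467 → 16402 → 8201 → 24604 → 12302 → 6151 → 18454 → 9227 → 27682 → 13841 → 41524 → 20762 → 10381 → 31144 → 15572 → 7786 → 3893 → 11680 → 5840 → 2920 → 1460 → 730 → 365 → 1096 → 548 → 274 → 137 → 412 → 206 → 103 → 310 → 155 → 466 → 233 → 700 → 350 → 175 → 526 → 263 → 790 → 395 → 1186 → 593 → 1780 → 890 → 445 → 1336 → 668 → 334 → 167 → 502 → 251 → 754 → 377 → 1132 → 566 → 283 → 850 → 425 → 1276 → 638 → 319 → 958 → 479 → 1438 → 719 → 2158 → 1079 → 3238 → 1619 → 4858 → 2429 → 7288 → 3644 → 1822 → 911 → 2734 → 1367 → 4102 → 2051 → 6154 → 3077 → 9232 → 4616 → 2308 → 1154 → 577 → 1732 → 866 → 433 → 1300 → 650 → 325 → 976 → 488 → 244 → 122 → 61 → 184 → 92 → 46 → 23 → 70 → 35 → 106 → 53 → 160 → 80 → 40 → 20 → 10 → 5 → 16 → 8 → 4 → 2 → 1
Total steps = 125

125 steps


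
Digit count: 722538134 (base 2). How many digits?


722538134 in base 2 = 101011000100010000111010010110
Number of digits = 30

30 digits (base 2)


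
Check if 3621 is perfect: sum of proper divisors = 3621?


Proper divisors of 3621: 1, 3, 17, 51, 71, 213, 1207
Sum = 1 + 3 + 17 + 51 + 71 + 213 + 1207 = 1563

No, 3621 is not perfect (1563 ≠ 3621)


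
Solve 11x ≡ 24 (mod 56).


GCD(11, 56) = 1, unique solution
a^(-1) mod 56 = 51
x = 51 * 24 mod 56 = 48

x ≡ 48 (mod 56)


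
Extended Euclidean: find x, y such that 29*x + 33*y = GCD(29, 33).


Tabular extended Euclidean (each row: r = 29*s + 33*t):
r=29, s=1, t=0
r=33, s=0, t=1
q=0: r=29, s=1, t=0   [29*(1) + 33*(0) = 29]
q=1: r=4, s=-1, t=1   [29*(-1) + 33*(1) = 4]
q=7: r=1, s=8, t=-7   [29*(8) + 33*(-7) = 1]
q=4: r=0, s=-33, t=29   [29*(-33) + 33*(29) = 0]
GCD = 1; from the row with r=1: x=8, y=-7
Check: 29*(8) + 33*(-7) = 232 - 231 = 1

GCD = 1, x = 8, y = -7


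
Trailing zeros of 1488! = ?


floor(1488/5) = 297
floor(1488/25) = 59
floor(1488/125) = 11
floor(1488/625) = 2
Total = 369

369 trailing zeros


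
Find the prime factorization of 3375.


3375 / 3 = 1125
1125 / 3 = 375
375 / 3 = 125
125 / 5 = 25
25 / 5 = 5
5 / 5 = 1
3375 = 3^3 × 5^3


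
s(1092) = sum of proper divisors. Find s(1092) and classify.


Proper divisors: 1, 2, 3, 4, 6, 7, 12, 13, 14, 21, 26, 28, 39, 42, 52, 78, 84, 91, 156, 182, 273, 364, 546
Sum = 1 + 2 + 3 + 4 + 6 + 7 + 12 + 13 + 14 + 21 + 26 + 28 + 39 + 42 + 52 + 78 + 84 + 91 + 156 + 182 + 273 + 364 + 546 = 2044
2044 > 1092 → abundant

s(1092) = 2044 (abundant)


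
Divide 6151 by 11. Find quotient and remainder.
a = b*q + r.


6151 = 11 * 559 + 2
Check: 6149 + 2 = 6151

q = 559, r = 2


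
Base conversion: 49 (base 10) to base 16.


49 (base 10) = 49 (decimal)
49 (decimal) = 31 (base 16)


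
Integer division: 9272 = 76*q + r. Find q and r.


9272 = 76 * 122 + 0
Check: 9272 + 0 = 9272

q = 122, r = 0


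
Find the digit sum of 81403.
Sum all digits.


8 + 1 + 4 + 0 + 3 = 16


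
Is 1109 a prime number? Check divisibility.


Check divisors up to sqrt(1109) = 33.3017
No divisors found.
1109 is prime.

Yes, 1109 is prime


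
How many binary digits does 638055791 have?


638055791 in base 2 = 100110000001111111010101101111
Number of digits = 30

30 digits (base 2)


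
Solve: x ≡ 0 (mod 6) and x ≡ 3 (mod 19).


M = 6*19 = 114
M1 = M/6 = 19, M2 = M/19 = 6
M1^(-1) mod 6 = 1, M2^(-1) mod 19 = 16
x = 0*19*1 + 3*6*16 = 288
288 mod 114 = 60
Check: 60 mod 6 = 0 ✓, 60 mod 19 = 3 ✓

x ≡ 60 (mod 114)


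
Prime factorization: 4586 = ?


4586 / 2 = 2293
2293 / 2293 = 1
4586 = 2 × 2293


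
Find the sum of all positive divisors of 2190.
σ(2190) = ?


Divisors of 2190: 1, 2, 3, 5, 6, 10, 15, 30, 73, 146, 219, 365, 438, 730, 1095, 2190
Sum = 1 + 2 + 3 + 5 + 6 + 10 + 15 + 30 + 73 + 146 + 219 + 365 + 438 + 730 + 1095 + 2190 = 5328

σ(2190) = 5328


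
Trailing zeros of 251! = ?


floor(251/5) = 50
floor(251/25) = 10
floor(251/125) = 2
Total = 62

62 trailing zeros


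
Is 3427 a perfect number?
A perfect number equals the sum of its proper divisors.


Proper divisors of 3427: 1, 23, 149
Sum = 1 + 23 + 149 = 173

No, 3427 is not perfect (173 ≠ 3427)


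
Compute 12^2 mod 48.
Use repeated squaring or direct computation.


12^1 mod 48 = 12
12^2 mod 48 = 0


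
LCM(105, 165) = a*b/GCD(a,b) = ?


GCD(105, 165) = 15
LCM = 105*165/15 = 17325/15 = 1155

LCM = 1155


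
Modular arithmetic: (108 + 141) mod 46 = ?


108 + 141 = 249
249 mod 46 = 19


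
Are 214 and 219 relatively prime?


Euclidean algorithm:
219 = 1 * 214 + 5
214 = 42 * 5 + 4
5 = 1 * 4 + 1
4 = 4 * 1 + 0
GCD(214, 219) = 1

Yes, coprime (GCD = 1)


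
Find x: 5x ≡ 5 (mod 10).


GCD(5, 10) = 5 divides 5
Divide: 1x ≡ 1 (mod 2)
x ≡ 1 (mod 2)


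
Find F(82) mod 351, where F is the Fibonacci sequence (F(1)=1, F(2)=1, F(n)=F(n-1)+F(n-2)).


F(k) mod 351 for k=1..82:
1, 1, 2, 3, 5, 8, 13, 21, 34, 55, 89, 144, 233, 26, 259, 285, 193, 127, 320, 96, 65, 161, 226, 36, 262, 298, 209, 156, 14, 170, 184, 3, 187, 190, 26, 216, 242, 107, 349, 105, 103, 208, 311, 168, 128, 296, 73, 18, 91, 109, 200, 309, 158, 116, 274, 39, 313, 1, 314, 315, 278, 242, 169, 60, 229, 289, 167, 105, 272, 26, 298, 324, 271, 244, 164, 57, 221, 278, 148, 75, 223, 298
F(82) mod 351 = 298


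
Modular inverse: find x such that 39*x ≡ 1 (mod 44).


Use the extended Euclidean algorithm on (44, 39); each row r = 44*s + 39*t:
r=44, s=1, t=0
r=39, s=0, t=1
q=1: r=5, s=1, t=-1   [44*(1) + 39*(-1) = 5]
q=7: r=4, s=-7, t=8   [44*(-7) + 39*(8) = 4]
q=1: r=1, s=8, t=-9   [44*(8) + 39*(-9) = 1]
q=4: r=0, s=-39, t=44   [44*(-39) + 39*(44) = 0]
GCD = 1 with t = -9, so 39*(-9) ≡ 1 (mod 44)
Inverse = -9 mod 44 = 35
Check: 39 * 35 = 1365 ≡ 1 (mod 44)

39^(-1) ≡ 35 (mod 44)


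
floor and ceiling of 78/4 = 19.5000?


78/4 = 19.5000
floor = 19
ceil = 20

floor = 19, ceil = 20


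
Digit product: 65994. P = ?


6 × 5 × 9 × 9 × 4 = 9720


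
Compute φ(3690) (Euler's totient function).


3690 = 2 × 3^2 × 5 × 41
Prime factors: 2, 3, 5, 41
φ(3690) = 3690 × (1-1/2) × (1-1/3) × (1-1/5) × (1-1/41)
= 3690 × 1/2 × 2/3 × 4/5 × 40/41 = 960

φ(3690) = 960


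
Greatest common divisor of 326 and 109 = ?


326 = 2 * 109 + 108
109 = 1 * 108 + 1
108 = 108 * 1 + 0
GCD = 1


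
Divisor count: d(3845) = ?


3845 = 5^1 × 769^1
d(3845) = (1+1) × (1+1) = 4

4 divisors


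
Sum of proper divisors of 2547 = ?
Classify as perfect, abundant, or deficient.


Proper divisors: 1, 3, 9, 283, 849
Sum = 1 + 3 + 9 + 283 + 849 = 1145
1145 < 2547 → deficient

s(2547) = 1145 (deficient)


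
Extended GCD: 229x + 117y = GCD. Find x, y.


Tabular extended Euclidean (each row: r = 229*s + 117*t):
r=229, s=1, t=0
r=117, s=0, t=1
q=1: r=112, s=1, t=-1   [229*(1) + 117*(-1) = 112]
q=1: r=5, s=-1, t=2   [229*(-1) + 117*(2) = 5]
q=22: r=2, s=23, t=-45   [229*(23) + 117*(-45) = 2]
q=2: r=1, s=-47, t=92   [229*(-47) + 117*(92) = 1]
q=2: r=0, s=117, t=-229   [229*(117) + 117*(-229) = 0]
GCD = 1; from the row with r=1: x=-47, y=92
Check: 229*(-47) + 117*(92) = -10763 + 10764 = 1

GCD = 1, x = -47, y = 92


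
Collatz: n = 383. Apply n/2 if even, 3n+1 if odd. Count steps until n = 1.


383 → 1150 → 575 → 1726 → 863 → 2590 → 1295 → 3886 → 1943 → 5830 → 2915 → 8746 → 4373 → 13120 → 6560 → 3280 → 1640 → 820 → 410 → 205 → 616 → 308 → 154 → 77 → 232 → 116 → 58 → 29 → 88 → 44 → 22 → 11 → 34 → 17 → 52 → 26 → 13 → 40 → 20 → 10 → 5 → 16 → 8 → 4 → 2 → 1
Total steps = 45

45 steps


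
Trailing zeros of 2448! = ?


floor(2448/5) = 489
floor(2448/25) = 97
floor(2448/125) = 19
floor(2448/625) = 3
Total = 608

608 trailing zeros


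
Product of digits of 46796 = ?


4 × 6 × 7 × 9 × 6 = 9072


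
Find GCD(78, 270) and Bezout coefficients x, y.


Tabular extended Euclidean (each row: r = 78*s + 270*t):
r=78, s=1, t=0
r=270, s=0, t=1
q=0: r=78, s=1, t=0   [78*(1) + 270*(0) = 78]
q=3: r=36, s=-3, t=1   [78*(-3) + 270*(1) = 36]
q=2: r=6, s=7, t=-2   [78*(7) + 270*(-2) = 6]
q=6: r=0, s=-45, t=13   [78*(-45) + 270*(13) = 0]
GCD = 6; from the row with r=6: x=7, y=-2
Check: 78*(7) + 270*(-2) = 546 - 540 = 6

GCD = 6, x = 7, y = -2


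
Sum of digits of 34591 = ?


3 + 4 + 5 + 9 + 1 = 22


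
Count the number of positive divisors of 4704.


4704 = 2^5 × 3^1 × 7^2
d(4704) = (5+1) × (1+1) × (2+1) = 36

36 divisors


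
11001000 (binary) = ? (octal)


11001000 (base 2) = 200 (decimal)
200 (decimal) = 310 (base 8)


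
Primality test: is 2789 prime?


Check divisors up to sqrt(2789) = 52.8110
No divisors found.
2789 is prime.

Yes, 2789 is prime


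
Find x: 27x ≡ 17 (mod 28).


GCD(27, 28) = 1, unique solution
a^(-1) mod 28 = 27
x = 27 * 17 mod 28 = 11

x ≡ 11 (mod 28)


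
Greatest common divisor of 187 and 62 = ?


187 = 3 * 62 + 1
62 = 62 * 1 + 0
GCD = 1


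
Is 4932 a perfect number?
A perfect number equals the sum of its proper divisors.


Proper divisors of 4932: 1, 2, 3, 4, 6, 9, 12, 18, 36, 137, 274, 411, 548, 822, 1233, 1644, 2466
Sum = 1 + 2 + 3 + 4 + 6 + 9 + 12 + 18 + 36 + 137 + 274 + 411 + 548 + 822 + 1233 + 1644 + 2466 = 7626

No, 4932 is not perfect (7626 ≠ 4932)


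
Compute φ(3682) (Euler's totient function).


3682 = 2 × 7 × 263
Prime factors: 2, 7, 263
φ(3682) = 3682 × (1-1/2) × (1-1/7) × (1-1/263)
= 3682 × 1/2 × 6/7 × 262/263 = 1572

φ(3682) = 1572


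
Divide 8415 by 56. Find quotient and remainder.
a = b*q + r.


8415 = 56 * 150 + 15
Check: 8400 + 15 = 8415

q = 150, r = 15


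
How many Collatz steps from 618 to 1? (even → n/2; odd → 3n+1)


618 → 309 → 928 → 464 → 232 → 116 → 58 → 29 → 88 → 44 → 22 → 11 → 34 → 17 → 52 → 26 → 13 → 40 → 20 → 10 → 5 → 16 → 8 → 4 → 2 → 1
Total steps = 25

25 steps


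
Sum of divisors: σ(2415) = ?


Divisors of 2415: 1, 3, 5, 7, 15, 21, 23, 35, 69, 105, 115, 161, 345, 483, 805, 2415
Sum = 1 + 3 + 5 + 7 + 15 + 21 + 23 + 35 + 69 + 105 + 115 + 161 + 345 + 483 + 805 + 2415 = 4608

σ(2415) = 4608


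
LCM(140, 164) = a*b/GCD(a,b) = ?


GCD(140, 164) = 4
LCM = 140*164/4 = 22960/4 = 5740

LCM = 5740


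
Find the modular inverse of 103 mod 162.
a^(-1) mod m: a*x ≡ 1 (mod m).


Use the extended Euclidean algorithm on (162, 103); each row r = 162*s + 103*t:
r=162, s=1, t=0
r=103, s=0, t=1
q=1: r=59, s=1, t=-1   [162*(1) + 103*(-1) = 59]
q=1: r=44, s=-1, t=2   [162*(-1) + 103*(2) = 44]
q=1: r=15, s=2, t=-3   [162*(2) + 103*(-3) = 15]
q=2: r=14, s=-5, t=8   [162*(-5) + 103*(8) = 14]
q=1: r=1, s=7, t=-11   [162*(7) + 103*(-11) = 1]
q=14: r=0, s=-103, t=162   [162*(-103) + 103*(162) = 0]
GCD = 1 with t = -11, so 103*(-11) ≡ 1 (mod 162)
Inverse = -11 mod 162 = 151
Check: 103 * 151 = 15553 ≡ 1 (mod 162)

103^(-1) ≡ 151 (mod 162)


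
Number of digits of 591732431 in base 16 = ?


591732431 in base 16 = 23451ECF
Number of digits = 8

8 digits (base 16)


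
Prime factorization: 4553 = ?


4553 / 29 = 157
157 / 157 = 1
4553 = 29 × 157


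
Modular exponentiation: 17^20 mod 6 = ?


17^1 mod 6 = 5
17^2 mod 6 = 1
17^3 mod 6 = 5
17^4 mod 6 = 1
17^5 mod 6 = 5
17^6 mod 6 = 1
17^7 mod 6 = 5
17^8 mod 6 = 1
17^9 mod 6 = 5
17^10 mod 6 = 1
17^11 mod 6 = 5
17^12 mod 6 = 1
17^13 mod 6 = 5
17^14 mod 6 = 1
17^15 mod 6 = 5
17^16 mod 6 = 1
17^17 mod 6 = 5
17^18 mod 6 = 1
17^19 mod 6 = 5
17^20 mod 6 = 1


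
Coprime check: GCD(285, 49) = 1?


Euclidean algorithm:
285 = 5 * 49 + 40
49 = 1 * 40 + 9
40 = 4 * 9 + 4
9 = 2 * 4 + 1
4 = 4 * 1 + 0
GCD(285, 49) = 1

Yes, coprime (GCD = 1)


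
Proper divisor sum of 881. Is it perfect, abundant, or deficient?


Proper divisors: 1
Sum = 1 = 1
1 < 881 → deficient

s(881) = 1 (deficient)


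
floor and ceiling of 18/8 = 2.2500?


18/8 = 2.2500
floor = 2
ceil = 3

floor = 2, ceil = 3


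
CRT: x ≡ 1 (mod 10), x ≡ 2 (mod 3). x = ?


M = 10*3 = 30
M1 = M/10 = 3, M2 = M/3 = 10
M1^(-1) mod 10 = 7, M2^(-1) mod 3 = 1
x = 1*3*7 + 2*10*1 = 41
41 mod 30 = 11
Check: 11 mod 10 = 1 ✓, 11 mod 3 = 2 ✓

x ≡ 11 (mod 30)


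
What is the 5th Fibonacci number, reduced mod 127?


F(k) mod 127 for k=1..5:
1, 1, 2, 3, 5
F(5) mod 127 = 5


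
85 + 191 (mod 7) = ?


85 + 191 = 276
276 mod 7 = 3


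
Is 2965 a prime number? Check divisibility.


2965 / 5 = 593 (exact division)
2965 is NOT prime.

No, 2965 is not prime


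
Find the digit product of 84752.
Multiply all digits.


8 × 4 × 7 × 5 × 2 = 2240


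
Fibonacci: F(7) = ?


Sequence: 1, 1, 2, 3, 5, 8, 13
F(7) = 13


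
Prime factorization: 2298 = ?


2298 / 2 = 1149
1149 / 3 = 383
383 / 383 = 1
2298 = 2 × 3 × 383


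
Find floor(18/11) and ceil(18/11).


18/11 = 1.6364
floor = 1
ceil = 2

floor = 1, ceil = 2


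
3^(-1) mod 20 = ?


Use the extended Euclidean algorithm on (20, 3); each row r = 20*s + 3*t:
r=20, s=1, t=0
r=3, s=0, t=1
q=6: r=2, s=1, t=-6   [20*(1) + 3*(-6) = 2]
q=1: r=1, s=-1, t=7   [20*(-1) + 3*(7) = 1]
q=2: r=0, s=3, t=-20   [20*(3) + 3*(-20) = 0]
GCD = 1 with t = 7, so 3*(7) ≡ 1 (mod 20)
Inverse = 7 mod 20 = 7
Check: 3 * 7 = 21 ≡ 1 (mod 20)

3^(-1) ≡ 7 (mod 20)


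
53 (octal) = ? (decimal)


53 (base 8) = 43 (decimal)
43 (decimal) = 43 (base 10)


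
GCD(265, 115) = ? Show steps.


265 = 2 * 115 + 35
115 = 3 * 35 + 10
35 = 3 * 10 + 5
10 = 2 * 5 + 0
GCD = 5


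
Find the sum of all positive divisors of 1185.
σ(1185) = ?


Divisors of 1185: 1, 3, 5, 15, 79, 237, 395, 1185
Sum = 1 + 3 + 5 + 15 + 79 + 237 + 395 + 1185 = 1920

σ(1185) = 1920


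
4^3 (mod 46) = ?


4^1 mod 46 = 4
4^2 mod 46 = 16
4^3 mod 46 = 18


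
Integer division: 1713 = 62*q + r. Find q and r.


1713 = 62 * 27 + 39
Check: 1674 + 39 = 1713

q = 27, r = 39


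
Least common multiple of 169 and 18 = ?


GCD(169, 18) = 1
LCM = 169*18/1 = 3042/1 = 3042

LCM = 3042


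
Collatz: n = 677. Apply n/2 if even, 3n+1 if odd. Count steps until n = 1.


677 → 2032 → 1016 → 508 → 254 → 127 → 382 → 191 → 574 → 287 → 862 → 431 → 1294 → 647 → 1942 → 971 → 2914 → 1457 → 4372 → 2186 → 1093 → 3280 → 1640 → 820 → 410 → 205 → 616 → 308 → 154 → 77 → 232 → 116 → 58 → 29 → 88 → 44 → 22 → 11 → 34 → 17 → 52 → 26 → 13 → 40 → 20 → 10 → 5 → 16 → 8 → 4 → 2 → 1
Total steps = 51

51 steps


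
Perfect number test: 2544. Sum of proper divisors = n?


Proper divisors of 2544: 1, 2, 3, 4, 6, 8, 12, 16, 24, 48, 53, 106, 159, 212, 318, 424, 636, 848, 1272
Sum = 1 + 2 + 3 + 4 + 6 + 8 + 12 + 16 + 24 + 48 + 53 + 106 + 159 + 212 + 318 + 424 + 636 + 848 + 1272 = 4152

No, 2544 is not perfect (4152 ≠ 2544)


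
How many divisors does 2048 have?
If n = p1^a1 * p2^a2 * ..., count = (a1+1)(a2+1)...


2048 = 2^11
d(2048) = (11+1) = 12

12 divisors


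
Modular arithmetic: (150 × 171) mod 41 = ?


150 × 171 = 25650
25650 mod 41 = 25


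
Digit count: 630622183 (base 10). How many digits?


630622183 has 9 digits in base 10
floor(log10(630622183)) + 1 = floor(8.7998) + 1 = 9

9 digits (base 10)


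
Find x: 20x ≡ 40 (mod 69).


GCD(20, 69) = 1, unique solution
a^(-1) mod 69 = 38
x = 38 * 40 mod 69 = 2

x ≡ 2 (mod 69)


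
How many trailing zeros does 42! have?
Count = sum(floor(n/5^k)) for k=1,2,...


floor(42/5) = 8
floor(42/25) = 1
Total = 9

9 trailing zeros


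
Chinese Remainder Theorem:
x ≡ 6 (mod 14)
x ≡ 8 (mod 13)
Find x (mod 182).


M = 14*13 = 182
M1 = M/14 = 13, M2 = M/13 = 14
M1^(-1) mod 14 = 13, M2^(-1) mod 13 = 1
x = 6*13*13 + 8*14*1 = 1126
1126 mod 182 = 34
Check: 34 mod 14 = 6 ✓, 34 mod 13 = 8 ✓

x ≡ 34 (mod 182)


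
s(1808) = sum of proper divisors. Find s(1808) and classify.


Proper divisors: 1, 2, 4, 8, 16, 113, 226, 452, 904
Sum = 1 + 2 + 4 + 8 + 16 + 113 + 226 + 452 + 904 = 1726
1726 < 1808 → deficient

s(1808) = 1726 (deficient)


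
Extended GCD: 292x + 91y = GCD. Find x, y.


Tabular extended Euclidean (each row: r = 292*s + 91*t):
r=292, s=1, t=0
r=91, s=0, t=1
q=3: r=19, s=1, t=-3   [292*(1) + 91*(-3) = 19]
q=4: r=15, s=-4, t=13   [292*(-4) + 91*(13) = 15]
q=1: r=4, s=5, t=-16   [292*(5) + 91*(-16) = 4]
q=3: r=3, s=-19, t=61   [292*(-19) + 91*(61) = 3]
q=1: r=1, s=24, t=-77   [292*(24) + 91*(-77) = 1]
q=3: r=0, s=-91, t=292   [292*(-91) + 91*(292) = 0]
GCD = 1; from the row with r=1: x=24, y=-77
Check: 292*(24) + 91*(-77) = 7008 - 7007 = 1

GCD = 1, x = 24, y = -77


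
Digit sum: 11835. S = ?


1 + 1 + 8 + 3 + 5 = 18


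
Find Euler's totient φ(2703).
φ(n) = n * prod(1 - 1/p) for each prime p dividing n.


2703 = 3 × 17 × 53
Prime factors: 3, 17, 53
φ(2703) = 2703 × (1-1/3) × (1-1/17) × (1-1/53)
= 2703 × 2/3 × 16/17 × 52/53 = 1664

φ(2703) = 1664


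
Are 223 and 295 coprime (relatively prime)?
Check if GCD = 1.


Euclidean algorithm:
295 = 1 * 223 + 72
223 = 3 * 72 + 7
72 = 10 * 7 + 2
7 = 3 * 2 + 1
2 = 2 * 1 + 0
GCD(223, 295) = 1

Yes, coprime (GCD = 1)


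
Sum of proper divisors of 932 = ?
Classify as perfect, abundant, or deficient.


Proper divisors: 1, 2, 4, 233, 466
Sum = 1 + 2 + 4 + 233 + 466 = 706
706 < 932 → deficient

s(932) = 706 (deficient)


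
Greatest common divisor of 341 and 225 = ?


341 = 1 * 225 + 116
225 = 1 * 116 + 109
116 = 1 * 109 + 7
109 = 15 * 7 + 4
7 = 1 * 4 + 3
4 = 1 * 3 + 1
3 = 3 * 1 + 0
GCD = 1


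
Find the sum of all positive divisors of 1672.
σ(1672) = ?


Divisors of 1672: 1, 2, 4, 8, 11, 19, 22, 38, 44, 76, 88, 152, 209, 418, 836, 1672
Sum = 1 + 2 + 4 + 8 + 11 + 19 + 22 + 38 + 44 + 76 + 88 + 152 + 209 + 418 + 836 + 1672 = 3600

σ(1672) = 3600


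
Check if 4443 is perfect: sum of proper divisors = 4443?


Proper divisors of 4443: 1, 3, 1481
Sum = 1 + 3 + 1481 = 1485

No, 4443 is not perfect (1485 ≠ 4443)


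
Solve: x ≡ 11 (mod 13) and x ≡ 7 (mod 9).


M = 13*9 = 117
M1 = M/13 = 9, M2 = M/9 = 13
M1^(-1) mod 13 = 3, M2^(-1) mod 9 = 7
x = 11*9*3 + 7*13*7 = 934
934 mod 117 = 115
Check: 115 mod 13 = 11 ✓, 115 mod 9 = 7 ✓

x ≡ 115 (mod 117)


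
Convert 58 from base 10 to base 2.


58 (base 10) = 58 (decimal)
58 (decimal) = 111010 (base 2)


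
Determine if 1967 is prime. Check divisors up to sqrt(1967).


1967 / 7 = 281 (exact division)
1967 is NOT prime.

No, 1967 is not prime


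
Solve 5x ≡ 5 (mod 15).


GCD(5, 15) = 5 divides 5
Divide: 1x ≡ 1 (mod 3)
x ≡ 1 (mod 3)


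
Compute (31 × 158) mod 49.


31 × 158 = 4898
4898 mod 49 = 47


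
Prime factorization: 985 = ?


985 / 5 = 197
197 / 197 = 1
985 = 5 × 197


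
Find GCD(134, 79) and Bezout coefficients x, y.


Tabular extended Euclidean (each row: r = 134*s + 79*t):
r=134, s=1, t=0
r=79, s=0, t=1
q=1: r=55, s=1, t=-1   [134*(1) + 79*(-1) = 55]
q=1: r=24, s=-1, t=2   [134*(-1) + 79*(2) = 24]
q=2: r=7, s=3, t=-5   [134*(3) + 79*(-5) = 7]
q=3: r=3, s=-10, t=17   [134*(-10) + 79*(17) = 3]
q=2: r=1, s=23, t=-39   [134*(23) + 79*(-39) = 1]
q=3: r=0, s=-79, t=134   [134*(-79) + 79*(134) = 0]
GCD = 1; from the row with r=1: x=23, y=-39
Check: 134*(23) + 79*(-39) = 3082 - 3081 = 1

GCD = 1, x = 23, y = -39


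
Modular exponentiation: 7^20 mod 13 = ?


7^1 mod 13 = 7
7^2 mod 13 = 10
7^3 mod 13 = 5
7^4 mod 13 = 9
7^5 mod 13 = 11
7^6 mod 13 = 12
7^7 mod 13 = 6
7^8 mod 13 = 3
7^9 mod 13 = 8
7^10 mod 13 = 4
7^11 mod 13 = 2
7^12 mod 13 = 1
7^13 mod 13 = 7
7^14 mod 13 = 10
7^15 mod 13 = 5
7^16 mod 13 = 9
7^17 mod 13 = 11
7^18 mod 13 = 12
7^19 mod 13 = 6
7^20 mod 13 = 3


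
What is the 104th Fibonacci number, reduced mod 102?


F(k) mod 102 for k=1..104:
1, 1, 2, 3, 5, 8, 13, 21, 34, 55, 89, 42, 29, 71, 100, 69, 67, 34, 101, 33, 32, 65, 97, 60, 55, 13, 68, 81, 47, 26, 73, 99, 70, 67, 35, 0, 35, 35, 70, 3, 73, 76, 47, 21, 68, 89, 55, 42, 97, 37, 32, 69, 101, 68, 67, 33, 100, 31, 29, 60, 89, 47, 34, 81, 13, 94, 5, 99, 2, 101, 1, 0, 1, 1, 2, 3, 5, 8, 13, 21, 34, 55, 89, 42, 29, 71, 100, 69, 67, 34, 101, 33, 32, 65, 97, 60, 55, 13, 68, 81, 47, 26, 73, 99
F(104) mod 102 = 99
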